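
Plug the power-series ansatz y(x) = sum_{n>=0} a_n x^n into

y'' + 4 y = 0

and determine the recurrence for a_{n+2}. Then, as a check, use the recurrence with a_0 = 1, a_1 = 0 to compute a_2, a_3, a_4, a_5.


Substitute y = sum_n a_n x^n into y'' + (const) y = 0.
y''(x) = sum_{n>=0} (n+2)(n+1) a_{n+2} x^n.
The ODE becomes sum_n [(n+2)(n+1) a_{n+2} + 4 a_n] x^n = 0.
Setting each coefficient to zero gives the recurrence:
  (n+2)(n+1) a_{n+2} + 4 a_n = 0,
  a_{n+2} = -4 / ((n+1)(n+2)) a_n.

Check with a_0 = 1, a_1 = 0 (apply the recurrence for n = 0, 1, 2, 3): a_0 = 1, a_1 = 0, a_2 = -2, a_3 = 0, a_4 = 2/3, a_5 = 0.

a_{n+2} = -4/((n+1)(n+2)) * a_n; check: a_0 = 1, a_1 = 0, a_2 = -2, a_3 = 0, a_4 = 2/3, a_5 = 0


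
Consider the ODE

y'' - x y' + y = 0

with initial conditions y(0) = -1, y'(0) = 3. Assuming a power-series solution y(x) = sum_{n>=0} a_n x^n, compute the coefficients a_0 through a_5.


Ansatz: y(x) = sum_{n>=0} a_n x^n, so y'(x) = sum_{n>=1} n a_n x^(n-1) and y''(x) = sum_{n>=2} n(n-1) a_n x^(n-2).
Substitute into P(x) y'' + Q(x) y' + R(x) y = 0 with P(x) = 1, Q(x) = -x, R(x) = 1, and match powers of x.
Initial conditions: a_0 = -1, a_1 = 3.
Setting the coefficient of each power of x to zero and solving order by order (substituting the coefficients already found):
  x^0: 2 a_2 + a_0 = 0  ->  2 a_2 = -a_0 = 1  ->  a_2 = 1/2
  x^1: 6 a_3 = 0  ->  a_3 = 0
  x^2: 12 a_4 - a_2 = 0  ->  12 a_4 = a_2 = 1/2  ->  a_4 = 1/24
  x^3: 20 a_5 - 2 a_3 = 0  ->  20 a_5 = 2 a_3 = 0  ->  a_5 = 0
Truncated series: y(x) = -1 + 3 x + (1/2) x^2 + (1/24) x^4 + O(x^6).

a_0 = -1; a_1 = 3; a_2 = 1/2; a_3 = 0; a_4 = 1/24; a_5 = 0


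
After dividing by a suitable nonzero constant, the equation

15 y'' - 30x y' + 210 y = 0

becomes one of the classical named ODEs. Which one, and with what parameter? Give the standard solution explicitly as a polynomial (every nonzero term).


All three coefficients share the factor 15; dividing through by 15 gives  y'' - 2x y' + 14 y = 0.
This matches the Hermite equation y'' - 2x y' + 2n y = 0 with 2n = 14, so n = 7; the polynomial solution is H_7(x).
With y = sum_k a_k x^k, matching x^k gives (k+2)(k+1) a_{k+2} = 2(k - n) a_k = 2(k - 7) a_k. The right side vanishes at k = 7, so the series with the parity of 7 terminates at degree 7.
Standard normalization: leading coefficient of H_n is 2^n, so a_7 = 2^7 = 128. Work downward with a_k = (k+1)(k+2) a_{k+2} / (2(k - n)):
  a_5 = (6)(7)(128) / (2(5 - 7)) = 5376/(-4) = -1344
  a_3 = (4)(5)(-1344) / (2(3 - 7)) = -26880/(-8) = 3360
  a_1 = (2)(3)(3360) / (2(1 - 7)) = 20160/(-12) = -1680
Hence H_7(x) = 128 x^7 - 1344 x^5 + 3360 x^3 - 1680 x.

H_7(x); series = 128 x^7 - 1344 x^5 + 3360 x^3 - 1680 x


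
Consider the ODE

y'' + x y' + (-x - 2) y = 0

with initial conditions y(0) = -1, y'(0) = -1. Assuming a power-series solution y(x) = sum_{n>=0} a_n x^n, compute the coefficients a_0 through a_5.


Ansatz: y(x) = sum_{n>=0} a_n x^n, so y'(x) = sum_{n>=1} n a_n x^(n-1) and y''(x) = sum_{n>=2} n(n-1) a_n x^(n-2).
Substitute into P(x) y'' + Q(x) y' + R(x) y = 0 with P(x) = 1, Q(x) = x, R(x) = -x - 2, and match powers of x.
Initial conditions: a_0 = -1, a_1 = -1.
Setting the coefficient of each power of x to zero and solving order by order (substituting the coefficients already found):
  x^0: 2 a_2 - 2 a_0 = 0  ->  2 a_2 = 2 a_0 = -2  ->  a_2 = -1
  x^1: 6 a_3 - a_1 - a_0 = 0  ->  6 a_3 = a_1 + a_0 = -2  ->  a_3 = -1/3
  x^2: 12 a_4 - a_1 = 0  ->  12 a_4 = a_1 = -1  ->  a_4 = -1/12
  x^3: 20 a_5 + a_3 - a_2 = 0  ->  20 a_5 = -a_3 + a_2 = -2/3  ->  a_5 = -1/30
Truncated series: y(x) = -1 - x - x^2 - (1/3) x^3 - (1/12) x^4 - (1/30) x^5 + O(x^6).

a_0 = -1; a_1 = -1; a_2 = -1; a_3 = -1/3; a_4 = -1/12; a_5 = -1/30


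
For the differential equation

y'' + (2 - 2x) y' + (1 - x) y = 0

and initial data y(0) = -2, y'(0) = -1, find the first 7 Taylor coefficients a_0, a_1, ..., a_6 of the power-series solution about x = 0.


Ansatz: y(x) = sum_{n>=0} a_n x^n, so y'(x) = sum_{n>=1} n a_n x^(n-1) and y''(x) = sum_{n>=2} n(n-1) a_n x^(n-2).
Substitute into P(x) y'' + Q(x) y' + R(x) y = 0 with P(x) = 1, Q(x) = 2 - 2x, R(x) = 1 - x, and match powers of x.
Initial conditions: a_0 = -2, a_1 = -1.
Setting the coefficient of each power of x to zero and solving order by order (substituting the coefficients already found):
  x^0: 2 a_2 + 2 a_1 + a_0 = 0  ->  2 a_2 = -2 a_1 - a_0 = 4  ->  a_2 = 2
  x^1: 6 a_3 + 4 a_2 - a_1 - a_0 = 0  ->  6 a_3 = -4 a_2 + a_1 + a_0 = -11  ->  a_3 = -11/6
  x^2: 12 a_4 + 6 a_3 - 3 a_2 - a_1 = 0  ->  12 a_4 = -6 a_3 + 3 a_2 + a_1 = 16  ->  a_4 = 4/3
  x^3: 20 a_5 + 8 a_4 - 5 a_3 - a_2 = 0  ->  20 a_5 = -8 a_4 + 5 a_3 + a_2 = -107/6  ->  a_5 = -107/120
  x^4: 30 a_6 + 10 a_5 - 7 a_4 - a_3 = 0  ->  30 a_6 = -10 a_5 + 7 a_4 + a_3 = 197/12  ->  a_6 = 197/360
Truncated series: y(x) = -2 - x + 2 x^2 - (11/6) x^3 + (4/3) x^4 - (107/120) x^5 + (197/360) x^6 + O(x^7).

a_0 = -2; a_1 = -1; a_2 = 2; a_3 = -11/6; a_4 = 4/3; a_5 = -107/120; a_6 = 197/360


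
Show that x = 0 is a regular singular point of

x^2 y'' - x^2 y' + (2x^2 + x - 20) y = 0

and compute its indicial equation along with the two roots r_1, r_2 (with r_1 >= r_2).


Divide by x^2 to reach normal form y'' + P_1(x) y' + P_2(x) y = 0 with P_1(x) = -1 and P_2(x) = 2 + 1/x - 20/x^2.
x = 0 is a singular point because the y-coefficient 2 + 1/x - 20/x^2 has a pole at x = 0.
It is a regular singular point because x P_1(x) = p(x) = -x and x^2 P_2(x) = q(x) = 2x^2 + x - 20 are polynomials, hence analytic at x = 0.
p(0) = 0,  q(0) = -20.
Indicial equation: r(r-1) + p(0) r + q(0) = 0, i.e. r^2 + (p(0) - 1) r + q(0) = 0, i.e. r^2 - 1 r - 20 = 0.
Discriminant: (-1)^2 - 4(-20) = 81, so r = (1 ± 9)/2.
Solving: r_1 = 5, r_2 = -4.

indicial: r^2 - 1 r - 20 = 0; roots r_1 = 5, r_2 = -4


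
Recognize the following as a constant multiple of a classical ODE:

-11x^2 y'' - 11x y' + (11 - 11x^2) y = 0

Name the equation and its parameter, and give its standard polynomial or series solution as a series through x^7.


All three coefficients share the factor -11; dividing through by -11 gives  x^2 y'' + x y' + (x^2 - 1) y = 0.
This matches the Bessel equation x^2 y'' + x y' + (x^2 - nu^2) y = 0 with nu^2 = 1, so nu = 1; the solution bounded at x = 0 is J_1(x).
Frobenius at x = 0: indicial roots ±nu; for r = nu the recurrence k(k + 2nu) c_k = -c_{k-2} gives the standard series J_nu(x) = sum_{k>=0} (-1)^k / (k! (k+nu)!) (x/2)^(2k+nu). Evaluate the first 4 terms:
  k = 0: (-1)^0 / (0! * 1! * 2^1) x^1 = 1/(1*1*2) x^1 = (1/2) x^1
  k = 1: (-1)^1 / (1! * 2! * 2^3) x^3 = -1/(1*2*8) x^3 = (-1/16) x^3
  k = 2: (-1)^2 / (2! * 3! * 2^5) x^5 = 1/(2*6*32) x^5 = (1/384) x^5
  k = 3: (-1)^3 / (3! * 4! * 2^7) x^7 = -1/(6*24*128) x^7 = (-1/18432) x^7
Hence J_1(x) = -x^7/18432 + x^5/384 - x^3/16 + x/2 + ....

J_1(x); series = -x^7/18432 + x^5/384 - x^3/16 + x/2


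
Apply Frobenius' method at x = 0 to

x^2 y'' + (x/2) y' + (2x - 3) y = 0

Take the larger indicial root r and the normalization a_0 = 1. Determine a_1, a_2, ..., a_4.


Write in Frobenius form y'' + (p(x)/x) y' + (q(x)/x^2) y = 0:
  p(x) = 1/2,  q(x) = 2x - 3.
Indicial equation: r(r-1) + (1/2) r + (-3) = 0 -> roots r_1 = 2, r_2 = -3/2.
Take r = r_1 = 2. Let y(x) = x^r sum_{n>=0} a_n x^n with a_0 = 1.
Substitute y = x^r sum a_n x^n and match x^{r+n}. The recurrence is
  D(n) a_n + 2 a_{n-1} = 0,  where D(n) = (r+n)(r+n-1) + (1/2)(r+n) + (-3).
  a_n = -2 / D(n) * a_{n-1}.
Since the indicial polynomial factors as (r - r_1)(r - r_2), D(n) = (r_1 + n - r_1)(r_1 + n - r_2) = n(n + 7/2).
Evaluating step by step (a_0 = 1):
  n = 1: D(1) = 1(1 + 7/2) = 9/2; numerator = -2(1) = -2; a_1 = (-2)/(9/2) = -4/9
  n = 2: D(2) = 2(2 + 7/2) = 11; numerator = -2(-4/9) = 8/9; a_2 = (8/9)/(11) = 8/99
  n = 3: D(3) = 3(3 + 7/2) = 39/2; numerator = -2(8/99) = -16/99; a_3 = (-16/99)/(39/2) = -32/3861
  n = 4: D(4) = 4(4 + 7/2) = 30; numerator = -2(-32/3861) = 64/3861; a_4 = (64/3861)/(30) = 32/57915

r = 2; a_0 = 1; a_1 = -4/9; a_2 = 8/99; a_3 = -32/3861; a_4 = 32/57915


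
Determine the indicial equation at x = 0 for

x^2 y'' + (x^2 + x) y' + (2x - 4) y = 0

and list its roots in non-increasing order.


Divide by x^2 to reach normal form y'' + P_1(x) y' + P_2(x) y = 0 with P_1(x) = 1 + 1/x and P_2(x) = 2/x - 4/x^2.
x = 0 is a singular point because the y'-coefficient 1 + 1/x has a pole at x = 0 and the y-coefficient 2/x - 4/x^2 has a pole at x = 0.
It is a regular singular point because x P_1(x) = p(x) = x + 1 and x^2 P_2(x) = q(x) = 2x - 4 are polynomials, hence analytic at x = 0.
p(0) = 1,  q(0) = -4.
Indicial equation: r(r-1) + p(0) r + q(0) = 0, i.e. r^2 + (p(0) - 1) r + q(0) = 0, i.e. r^2 - 4 = 0.
Discriminant: (0)^2 - 4(-4) = 16, so r = (0 ± 4)/2.
Solving: r_1 = 2, r_2 = -2.

indicial: r^2 - 4 = 0; roots r_1 = 2, r_2 = -2


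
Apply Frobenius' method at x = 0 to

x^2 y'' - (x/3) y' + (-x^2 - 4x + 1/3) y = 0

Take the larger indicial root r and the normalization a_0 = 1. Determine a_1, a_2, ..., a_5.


Write in Frobenius form y'' + (p(x)/x) y' + (q(x)/x^2) y = 0:
  p(x) = -1/3,  q(x) = -x^2 - 4x + 1/3.
Indicial equation: r(r-1) + (-1/3) r + (1/3) = 0 -> roots r_1 = 1, r_2 = 1/3.
Take r = r_1 = 1. Let y(x) = x^r sum_{n>=0} a_n x^n with a_0 = 1.
Substitute y = x^r sum a_n x^n and match x^{r+n}. The recurrence is
  D(n) a_n - 4 a_{n-1} - 1 a_{n-2} = 0,  where D(n) = (r+n)(r+n-1) + (-1/3)(r+n) + (1/3).
  a_n = [4 a_{n-1} + 1 a_{n-2}] / D(n).
Since the indicial polynomial factors as (r - r_1)(r - r_2), D(n) = (r_1 + n - r_1)(r_1 + n - r_2) = n(n + 2/3).
Evaluating step by step (a_0 = 1):
  n = 1: D(1) = 1(1 + 2/3) = 5/3; numerator = 4(1) = 4; a_1 = (4)/(5/3) = 12/5
  n = 2: D(2) = 2(2 + 2/3) = 16/3; numerator = 4(12/5) + 1(1) = 53/5; a_2 = (53/5)/(16/3) = 159/80
  n = 3: D(3) = 3(3 + 2/3) = 11; numerator = 4(159/80) + 1(12/5) = 207/20; a_3 = (207/20)/(11) = 207/220
  n = 4: D(4) = 4(4 + 2/3) = 56/3; numerator = 4(207/220) + 1(159/80) = 5061/880; a_4 = (5061/880)/(56/3) = 2169/7040
  n = 5: D(5) = 5(5 + 2/3) = 85/3; numerator = 4(2169/7040) + 1(207/220) = 765/352; a_5 = (765/352)/(85/3) = 27/352

r = 1; a_0 = 1; a_1 = 12/5; a_2 = 159/80; a_3 = 207/220; a_4 = 2169/7040; a_5 = 27/352


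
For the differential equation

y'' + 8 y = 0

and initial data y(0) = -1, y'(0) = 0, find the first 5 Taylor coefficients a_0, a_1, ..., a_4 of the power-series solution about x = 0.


Ansatz: y(x) = sum_{n>=0} a_n x^n, so y'(x) = sum_{n>=1} n a_n x^(n-1) and y''(x) = sum_{n>=2} n(n-1) a_n x^(n-2).
Substitute into P(x) y'' + Q(x) y' + R(x) y = 0 with P(x) = 1, Q(x) = 0, R(x) = 8, and match powers of x.
Initial conditions: a_0 = -1, a_1 = 0.
Setting the coefficient of each power of x to zero and solving order by order (substituting the coefficients already found):
  x^0: 2 a_2 + 8 a_0 = 0  ->  2 a_2 = -8 a_0 = 8  ->  a_2 = 4
  x^1: 6 a_3 + 8 a_1 = 0  ->  6 a_3 = -8 a_1 = 0  ->  a_3 = 0
  x^2: 12 a_4 + 8 a_2 = 0  ->  12 a_4 = -8 a_2 = -32  ->  a_4 = -8/3
Truncated series: y(x) = -1 + 4 x^2 - (8/3) x^4 + O(x^5).

a_0 = -1; a_1 = 0; a_2 = 4; a_3 = 0; a_4 = -8/3


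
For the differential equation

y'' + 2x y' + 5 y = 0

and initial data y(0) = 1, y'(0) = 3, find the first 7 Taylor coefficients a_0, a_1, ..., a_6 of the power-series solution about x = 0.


Ansatz: y(x) = sum_{n>=0} a_n x^n, so y'(x) = sum_{n>=1} n a_n x^(n-1) and y''(x) = sum_{n>=2} n(n-1) a_n x^(n-2).
Substitute into P(x) y'' + Q(x) y' + R(x) y = 0 with P(x) = 1, Q(x) = 2x, R(x) = 5, and match powers of x.
Initial conditions: a_0 = 1, a_1 = 3.
Setting the coefficient of each power of x to zero and solving order by order (substituting the coefficients already found):
  x^0: 2 a_2 + 5 a_0 = 0  ->  2 a_2 = -5 a_0 = -5  ->  a_2 = -5/2
  x^1: 6 a_3 + 7 a_1 = 0  ->  6 a_3 = -7 a_1 = -21  ->  a_3 = -7/2
  x^2: 12 a_4 + 9 a_2 = 0  ->  12 a_4 = -9 a_2 = 45/2  ->  a_4 = 15/8
  x^3: 20 a_5 + 11 a_3 = 0  ->  20 a_5 = -11 a_3 = 77/2  ->  a_5 = 77/40
  x^4: 30 a_6 + 13 a_4 = 0  ->  30 a_6 = -13 a_4 = -195/8  ->  a_6 = -13/16
Truncated series: y(x) = 1 + 3 x - (5/2) x^2 - (7/2) x^3 + (15/8) x^4 + (77/40) x^5 - (13/16) x^6 + O(x^7).

a_0 = 1; a_1 = 3; a_2 = -5/2; a_3 = -7/2; a_4 = 15/8; a_5 = 77/40; a_6 = -13/16


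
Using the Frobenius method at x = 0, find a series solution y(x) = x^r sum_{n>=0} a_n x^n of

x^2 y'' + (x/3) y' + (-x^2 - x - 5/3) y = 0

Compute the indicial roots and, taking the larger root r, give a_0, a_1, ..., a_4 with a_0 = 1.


Write in Frobenius form y'' + (p(x)/x) y' + (q(x)/x^2) y = 0:
  p(x) = 1/3,  q(x) = -x^2 - x - 5/3.
Indicial equation: r(r-1) + (1/3) r + (-5/3) = 0 -> roots r_1 = 5/3, r_2 = -1.
Take r = r_1 = 5/3. Let y(x) = x^r sum_{n>=0} a_n x^n with a_0 = 1.
Substitute y = x^r sum a_n x^n and match x^{r+n}. The recurrence is
  D(n) a_n - 1 a_{n-1} - 1 a_{n-2} = 0,  where D(n) = (r+n)(r+n-1) + (1/3)(r+n) + (-5/3).
  a_n = [1 a_{n-1} + 1 a_{n-2}] / D(n).
Since the indicial polynomial factors as (r - r_1)(r - r_2), D(n) = (r_1 + n - r_1)(r_1 + n - r_2) = n(n + 8/3).
Evaluating step by step (a_0 = 1):
  n = 1: D(1) = 1(1 + 8/3) = 11/3; numerator = 1(1) = 1; a_1 = (1)/(11/3) = 3/11
  n = 2: D(2) = 2(2 + 8/3) = 28/3; numerator = 1(3/11) + 1(1) = 14/11; a_2 = (14/11)/(28/3) = 3/22
  n = 3: D(3) = 3(3 + 8/3) = 17; numerator = 1(3/22) + 1(3/11) = 9/22; a_3 = (9/22)/(17) = 9/374
  n = 4: D(4) = 4(4 + 8/3) = 80/3; numerator = 1(9/374) + 1(3/22) = 30/187; a_4 = (30/187)/(80/3) = 9/1496

r = 5/3; a_0 = 1; a_1 = 3/11; a_2 = 3/22; a_3 = 9/374; a_4 = 9/1496


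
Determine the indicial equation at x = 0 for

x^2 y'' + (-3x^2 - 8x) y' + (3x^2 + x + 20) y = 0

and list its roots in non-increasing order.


Divide by x^2 to reach normal form y'' + P_1(x) y' + P_2(x) y = 0 with P_1(x) = -3 - 8/x and P_2(x) = 3 + 1/x + 20/x^2.
x = 0 is a singular point because the y'-coefficient -3 - 8/x has a pole at x = 0 and the y-coefficient 3 + 1/x + 20/x^2 has a pole at x = 0.
It is a regular singular point because x P_1(x) = p(x) = -3x - 8 and x^2 P_2(x) = q(x) = 3x^2 + x + 20 are polynomials, hence analytic at x = 0.
p(0) = -8,  q(0) = 20.
Indicial equation: r(r-1) + p(0) r + q(0) = 0, i.e. r^2 + (p(0) - 1) r + q(0) = 0, i.e. r^2 - 9 r + 20 = 0.
Discriminant: (-9)^2 - 4(20) = 1, so r = (9 ± 1)/2.
Solving: r_1 = 5, r_2 = 4.

indicial: r^2 - 9 r + 20 = 0; roots r_1 = 5, r_2 = 4


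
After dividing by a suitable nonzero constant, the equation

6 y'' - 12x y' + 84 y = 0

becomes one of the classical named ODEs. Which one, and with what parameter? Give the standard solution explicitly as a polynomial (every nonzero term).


All three coefficients share the factor 6; dividing through by 6 gives  y'' - 2x y' + 14 y = 0.
This matches the Hermite equation y'' - 2x y' + 2n y = 0 with 2n = 14, so n = 7; the polynomial solution is H_7(x).
With y = sum_k a_k x^k, matching x^k gives (k+2)(k+1) a_{k+2} = 2(k - n) a_k = 2(k - 7) a_k. The right side vanishes at k = 7, so the series with the parity of 7 terminates at degree 7.
Standard normalization: leading coefficient of H_n is 2^n, so a_7 = 2^7 = 128. Work downward with a_k = (k+1)(k+2) a_{k+2} / (2(k - n)):
  a_5 = (6)(7)(128) / (2(5 - 7)) = 5376/(-4) = -1344
  a_3 = (4)(5)(-1344) / (2(3 - 7)) = -26880/(-8) = 3360
  a_1 = (2)(3)(3360) / (2(1 - 7)) = 20160/(-12) = -1680
Hence H_7(x) = 128 x^7 - 1344 x^5 + 3360 x^3 - 1680 x.

H_7(x); series = 128 x^7 - 1344 x^5 + 3360 x^3 - 1680 x


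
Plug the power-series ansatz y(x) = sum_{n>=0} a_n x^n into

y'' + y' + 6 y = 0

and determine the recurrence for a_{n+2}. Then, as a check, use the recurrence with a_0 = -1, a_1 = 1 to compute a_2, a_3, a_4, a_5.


Substitute y = sum_n a_n x^n.
y''(x) has coefficient (n+2)(n+1) a_{n+2} at x^n;
y'(x) has coefficient (n+1) a_{n+1} at x^n;
6 y(x) has coefficient 6 a_n at x^n.
Matching x^n: (n+2)(n+1) a_{n+2} + (n+1) a_{n+1} + 6 a_n = 0.
Thus a_{n+2} = [-(n+1) a_{n+1} - 6 a_n] / ((n+1)(n+2)).

Check with a_0 = -1, a_1 = 1 (apply the recurrence for n = 0, 1, 2, 3): a_0 = -1, a_1 = 1, a_2 = 5/2, a_3 = -11/6, a_4 = -19/24, a_5 = 17/24.

a_(n+2) = [-(n+1) a_(n+1) - 6 a_n] / ((n+1)(n+2)); check: a_0 = -1, a_1 = 1, a_2 = 5/2, a_3 = -11/6, a_4 = -19/24, a_5 = 17/24


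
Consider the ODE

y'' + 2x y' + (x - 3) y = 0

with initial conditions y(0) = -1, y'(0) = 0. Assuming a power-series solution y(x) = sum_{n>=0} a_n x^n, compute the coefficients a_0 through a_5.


Ansatz: y(x) = sum_{n>=0} a_n x^n, so y'(x) = sum_{n>=1} n a_n x^(n-1) and y''(x) = sum_{n>=2} n(n-1) a_n x^(n-2).
Substitute into P(x) y'' + Q(x) y' + R(x) y = 0 with P(x) = 1, Q(x) = 2x, R(x) = x - 3, and match powers of x.
Initial conditions: a_0 = -1, a_1 = 0.
Setting the coefficient of each power of x to zero and solving order by order (substituting the coefficients already found):
  x^0: 2 a_2 - 3 a_0 = 0  ->  2 a_2 = 3 a_0 = -3  ->  a_2 = -3/2
  x^1: 6 a_3 - a_1 + a_0 = 0  ->  6 a_3 = a_1 - a_0 = 1  ->  a_3 = 1/6
  x^2: 12 a_4 + a_2 + a_1 = 0  ->  12 a_4 = -a_2 - a_1 = 3/2  ->  a_4 = 1/8
  x^3: 20 a_5 + 3 a_3 + a_2 = 0  ->  20 a_5 = -3 a_3 - a_2 = 1  ->  a_5 = 1/20
Truncated series: y(x) = -1 - (3/2) x^2 + (1/6) x^3 + (1/8) x^4 + (1/20) x^5 + O(x^6).

a_0 = -1; a_1 = 0; a_2 = -3/2; a_3 = 1/6; a_4 = 1/8; a_5 = 1/20


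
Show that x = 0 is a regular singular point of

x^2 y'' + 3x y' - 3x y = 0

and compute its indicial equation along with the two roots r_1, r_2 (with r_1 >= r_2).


Divide by x^2 to reach normal form y'' + P_1(x) y' + P_2(x) y = 0 with P_1(x) = 3/x and P_2(x) = -3/x.
x = 0 is a singular point because the y'-coefficient 3/x has a pole at x = 0 and the y-coefficient -3/x has a pole at x = 0.
It is a regular singular point because x P_1(x) = p(x) = 3 and x^2 P_2(x) = q(x) = -3x are polynomials, hence analytic at x = 0.
p(0) = 3,  q(0) = 0.
Indicial equation: r(r-1) + p(0) r + q(0) = 0, i.e. r^2 + (p(0) - 1) r + q(0) = 0, i.e. r^2 + 2 r = 0.
Discriminant: (2)^2 - 4(0) = 4, so r = (-2 ± 2)/2.
Solving: r_1 = 0, r_2 = -2.

indicial: r^2 + 2 r = 0; roots r_1 = 0, r_2 = -2


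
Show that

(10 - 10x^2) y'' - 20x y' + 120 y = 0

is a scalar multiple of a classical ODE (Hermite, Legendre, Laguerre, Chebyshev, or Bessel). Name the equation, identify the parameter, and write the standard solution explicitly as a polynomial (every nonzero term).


All three coefficients share the factor 10; dividing through by 10 gives  (1 - x^2) y'' - 2x y' + 12 y = 0.
This matches the Legendre equation (1 - x^2) y'' - 2x y' + n(n+1) y = 0 (note the -2x y' term) with n(n+1) = 12, so n = 3; the polynomial solution is P_3(x).
With y = sum_k a_k x^k, matching x^k gives (k+2)(k+1) a_{k+2} = [k(k+1) - n(n+1)] a_k = (k - 3)(k + 4) a_k. The right side vanishes at k = 3, so the series with the parity of 3 terminates at degree 3.
Standard normalization (P_n(1) = 1): leading coefficient (2n)!/(2^n (n!)^2) = 720/(8*36) = 5/2, so a_3 = 5/2. Work downward with a_k = (k+1)(k+2) a_{k+2} / ((k - 3)(k + 4)):
  a_1 = (2)(3)(5/2) / ((1 - 3)(1 + 4)) = 15/(-10) = -3/2
Hence P_3(x) = 5 x^3/2 - 3 x/2.

P_3(x); series = 5 x^3/2 - 3 x/2


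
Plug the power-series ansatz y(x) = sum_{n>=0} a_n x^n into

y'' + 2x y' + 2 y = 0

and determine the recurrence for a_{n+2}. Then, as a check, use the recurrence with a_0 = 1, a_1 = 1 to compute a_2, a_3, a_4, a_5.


Substitute y = sum_n a_n x^n.
y''(x) has coefficient (n+2)(n+1) a_{n+2} at x^n;
2 x y'(x) has coefficient 2 n a_n at x^n (shift);
2 y(x) has coefficient 2 a_n at x^n.
Matching x^n: (n+2)(n+1) a_{n+2} + (2n + 2) a_n = 0.
Thus a_{n+2} = (-2n - 2) / ((n+1)(n+2)) * a_n.

Check with a_0 = 1, a_1 = 1 (apply the recurrence for n = 0, 1, 2, 3): a_0 = 1, a_1 = 1, a_2 = -1, a_3 = -2/3, a_4 = 1/2, a_5 = 4/15.

a_(n+2) = (-2n - 2) / ((n+1)(n+2)) * a_n; check: a_0 = 1, a_1 = 1, a_2 = -1, a_3 = -2/3, a_4 = 1/2, a_5 = 4/15


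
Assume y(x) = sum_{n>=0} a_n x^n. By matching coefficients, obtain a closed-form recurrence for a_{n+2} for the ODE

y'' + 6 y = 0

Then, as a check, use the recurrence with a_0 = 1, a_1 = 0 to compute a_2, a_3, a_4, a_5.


Substitute y = sum_n a_n x^n into y'' + (const) y = 0.
y''(x) = sum_{n>=0} (n+2)(n+1) a_{n+2} x^n.
The ODE becomes sum_n [(n+2)(n+1) a_{n+2} + 6 a_n] x^n = 0.
Setting each coefficient to zero gives the recurrence:
  (n+2)(n+1) a_{n+2} + 6 a_n = 0,
  a_{n+2} = -6 / ((n+1)(n+2)) a_n.

Check with a_0 = 1, a_1 = 0 (apply the recurrence for n = 0, 1, 2, 3): a_0 = 1, a_1 = 0, a_2 = -3, a_3 = 0, a_4 = 3/2, a_5 = 0.

a_{n+2} = -6/((n+1)(n+2)) * a_n; check: a_0 = 1, a_1 = 0, a_2 = -3, a_3 = 0, a_4 = 3/2, a_5 = 0


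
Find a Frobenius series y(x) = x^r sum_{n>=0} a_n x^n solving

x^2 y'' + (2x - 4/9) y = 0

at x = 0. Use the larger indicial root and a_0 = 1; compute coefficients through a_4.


Write in Frobenius form y'' + (p(x)/x) y' + (q(x)/x^2) y = 0:
  p(x) = 0,  q(x) = 2x - 4/9.
Indicial equation: r(r-1) + (0) r + (-4/9) = 0 -> roots r_1 = 4/3, r_2 = -1/3.
Take r = r_1 = 4/3. Let y(x) = x^r sum_{n>=0} a_n x^n with a_0 = 1.
Substitute y = x^r sum a_n x^n and match x^{r+n}. The recurrence is
  D(n) a_n + 2 a_{n-1} = 0,  where D(n) = (r+n)(r+n-1) + (0)(r+n) + (-4/9).
  a_n = -2 / D(n) * a_{n-1}.
Since the indicial polynomial factors as (r - r_1)(r - r_2), D(n) = (r_1 + n - r_1)(r_1 + n - r_2) = n(n + 5/3).
Evaluating step by step (a_0 = 1):
  n = 1: D(1) = 1(1 + 5/3) = 8/3; numerator = -2(1) = -2; a_1 = (-2)/(8/3) = -3/4
  n = 2: D(2) = 2(2 + 5/3) = 22/3; numerator = -2(-3/4) = 3/2; a_2 = (3/2)/(22/3) = 9/44
  n = 3: D(3) = 3(3 + 5/3) = 14; numerator = -2(9/44) = -9/22; a_3 = (-9/22)/(14) = -9/308
  n = 4: D(4) = 4(4 + 5/3) = 68/3; numerator = -2(-9/308) = 9/154; a_4 = (9/154)/(68/3) = 27/10472

r = 4/3; a_0 = 1; a_1 = -3/4; a_2 = 9/44; a_3 = -9/308; a_4 = 27/10472


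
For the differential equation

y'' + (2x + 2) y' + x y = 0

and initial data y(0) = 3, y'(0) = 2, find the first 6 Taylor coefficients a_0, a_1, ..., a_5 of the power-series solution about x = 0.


Ansatz: y(x) = sum_{n>=0} a_n x^n, so y'(x) = sum_{n>=1} n a_n x^(n-1) and y''(x) = sum_{n>=2} n(n-1) a_n x^(n-2).
Substitute into P(x) y'' + Q(x) y' + R(x) y = 0 with P(x) = 1, Q(x) = 2x + 2, R(x) = x, and match powers of x.
Initial conditions: a_0 = 3, a_1 = 2.
Setting the coefficient of each power of x to zero and solving order by order (substituting the coefficients already found):
  x^0: 2 a_2 + 2 a_1 = 0  ->  2 a_2 = -2 a_1 = -4  ->  a_2 = -2
  x^1: 6 a_3 + 4 a_2 + 2 a_1 + a_0 = 0  ->  6 a_3 = -4 a_2 - 2 a_1 - a_0 = 1  ->  a_3 = 1/6
  x^2: 12 a_4 + 6 a_3 + 4 a_2 + a_1 = 0  ->  12 a_4 = -6 a_3 - 4 a_2 - a_1 = 5  ->  a_4 = 5/12
  x^3: 20 a_5 + 8 a_4 + 6 a_3 + a_2 = 0  ->  20 a_5 = -8 a_4 - 6 a_3 - a_2 = -7/3  ->  a_5 = -7/60
Truncated series: y(x) = 3 + 2 x - 2 x^2 + (1/6) x^3 + (5/12) x^4 - (7/60) x^5 + O(x^6).

a_0 = 3; a_1 = 2; a_2 = -2; a_3 = 1/6; a_4 = 5/12; a_5 = -7/60


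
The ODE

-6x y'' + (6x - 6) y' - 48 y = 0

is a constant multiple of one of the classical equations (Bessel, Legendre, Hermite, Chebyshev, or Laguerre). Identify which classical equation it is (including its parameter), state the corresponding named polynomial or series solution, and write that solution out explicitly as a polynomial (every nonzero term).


All three coefficients share the factor -6; dividing through by -6 gives  x y'' + (1 - x) y' + 8 y = 0.
This matches the Laguerre equation x y'' + (1 - x) y' + n y = 0 with n = 8; the polynomial solution is L_8(x).
With y = sum_k a_k x^k, matching x^k gives (k+1)k a_{k+1} + (k+1) a_{k+1} - k a_k + n a_k = 0, i.e. (k+1)^2 a_{k+1} = (k - n) a_k = (k - 8) a_k. The right side vanishes at k = 8, so the series terminates at degree 8.
Standard normalization L_n(0) = 1 gives a_0 = 1. Work upward with a_{k+1} = (k - 8) a_k / (k+1)^2:
  a_1 = (0 - 8)(1) / 1^2 = -8/1 = -8
  a_2 = (1 - 8)(-8) / 2^2 = 56/4 = 14
  a_3 = (2 - 8)(14) / 3^2 = -84/9 = -28/3
  a_4 = (3 - 8)(-28/3) / 4^2 = (140/3)/16 = 35/12
  a_5 = (4 - 8)(35/12) / 5^2 = (-35/3)/25 = -7/15
  a_6 = (5 - 8)(-7/15) / 6^2 = (7/5)/36 = 7/180
  a_7 = (6 - 8)(7/180) / 7^2 = (-7/90)/49 = -1/630
  a_8 = (7 - 8)(-1/630) / 8^2 = (1/630)/64 = 1/40320
Hence L_8(x) = x^8/40320 - x^7/630 + 7 x^6/180 - 7 x^5/15 + 35 x^4/12 - 28 x^3/3 + 14 x^2 - 8 x + 1.

L_8(x); series = x^8/40320 - x^7/630 + 7 x^6/180 - 7 x^5/15 + 35 x^4/12 - 28 x^3/3 + 14 x^2 - 8 x + 1


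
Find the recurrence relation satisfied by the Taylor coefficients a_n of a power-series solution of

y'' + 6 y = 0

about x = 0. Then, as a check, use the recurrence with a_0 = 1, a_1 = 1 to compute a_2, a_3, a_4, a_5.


Substitute y = sum_n a_n x^n into y'' + (const) y = 0.
y''(x) = sum_{n>=0} (n+2)(n+1) a_{n+2} x^n.
The ODE becomes sum_n [(n+2)(n+1) a_{n+2} + 6 a_n] x^n = 0.
Setting each coefficient to zero gives the recurrence:
  (n+2)(n+1) a_{n+2} + 6 a_n = 0,
  a_{n+2} = -6 / ((n+1)(n+2)) a_n.

Check with a_0 = 1, a_1 = 1 (apply the recurrence for n = 0, 1, 2, 3): a_0 = 1, a_1 = 1, a_2 = -3, a_3 = -1, a_4 = 3/2, a_5 = 3/10.

a_{n+2} = -6/((n+1)(n+2)) * a_n; check: a_0 = 1, a_1 = 1, a_2 = -3, a_3 = -1, a_4 = 3/2, a_5 = 3/10


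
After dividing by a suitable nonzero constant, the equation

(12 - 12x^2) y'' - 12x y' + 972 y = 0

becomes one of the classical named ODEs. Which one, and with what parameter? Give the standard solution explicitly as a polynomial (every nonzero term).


All three coefficients share the factor 12; dividing through by 12 gives  (1 - x^2) y'' - x y' + 81 y = 0.
This matches the Chebyshev equation (1 - x^2) y'' - x y' + n^2 y = 0 (note the -x y' term, not -2x y') with n^2 = 81, so n = 9; the polynomial solution is T_9(x).
With y = sum_k a_k x^k, matching x^k gives (k+2)(k+1) a_{k+2} = (k^2 - n^2) a_k = (k - 9)(k + 9) a_k. The right side vanishes at k = 9, so the series with the parity of 9 terminates at degree 9.
Standard normalization: leading coefficient of T_n is 2^(n-1), so a_9 = 2^8 = 256. Work downward with a_k = (k+1)(k+2) a_{k+2} / ((k - 9)(k + 9)):
  a_7 = (8)(9)(256) / ((7 - 9)(7 + 9)) = 18432/(-32) = -576
  a_5 = (6)(7)(-576) / ((5 - 9)(5 + 9)) = -24192/(-56) = 432
  a_3 = (4)(5)(432) / ((3 - 9)(3 + 9)) = 8640/(-72) = -120
  a_1 = (2)(3)(-120) / ((1 - 9)(1 + 9)) = -720/(-80) = 9
Hence T_9(x) = 256 x^9 - 576 x^7 + 432 x^5 - 120 x^3 + 9 x.

T_9(x); series = 256 x^9 - 576 x^7 + 432 x^5 - 120 x^3 + 9 x


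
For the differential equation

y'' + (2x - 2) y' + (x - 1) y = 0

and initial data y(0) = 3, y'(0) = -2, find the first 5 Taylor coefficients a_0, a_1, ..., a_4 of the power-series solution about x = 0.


Ansatz: y(x) = sum_{n>=0} a_n x^n, so y'(x) = sum_{n>=1} n a_n x^(n-1) and y''(x) = sum_{n>=2} n(n-1) a_n x^(n-2).
Substitute into P(x) y'' + Q(x) y' + R(x) y = 0 with P(x) = 1, Q(x) = 2x - 2, R(x) = x - 1, and match powers of x.
Initial conditions: a_0 = 3, a_1 = -2.
Setting the coefficient of each power of x to zero and solving order by order (substituting the coefficients already found):
  x^0: 2 a_2 - 2 a_1 - a_0 = 0  ->  2 a_2 = 2 a_1 + a_0 = -1  ->  a_2 = -1/2
  x^1: 6 a_3 - 4 a_2 + a_1 + a_0 = 0  ->  6 a_3 = 4 a_2 - a_1 - a_0 = -3  ->  a_3 = -1/2
  x^2: 12 a_4 - 6 a_3 + 3 a_2 + a_1 = 0  ->  12 a_4 = 6 a_3 - 3 a_2 - a_1 = 1/2  ->  a_4 = 1/24
Truncated series: y(x) = 3 - 2 x - (1/2) x^2 - (1/2) x^3 + (1/24) x^4 + O(x^5).

a_0 = 3; a_1 = -2; a_2 = -1/2; a_3 = -1/2; a_4 = 1/24


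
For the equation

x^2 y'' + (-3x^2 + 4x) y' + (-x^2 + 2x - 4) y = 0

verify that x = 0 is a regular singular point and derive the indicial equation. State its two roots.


Divide by x^2 to reach normal form y'' + P_1(x) y' + P_2(x) y = 0 with P_1(x) = -3 + 4/x and P_2(x) = -1 + 2/x - 4/x^2.
x = 0 is a singular point because the y'-coefficient -3 + 4/x has a pole at x = 0 and the y-coefficient -1 + 2/x - 4/x^2 has a pole at x = 0.
It is a regular singular point because x P_1(x) = p(x) = 4 - 3x and x^2 P_2(x) = q(x) = -x^2 + 2x - 4 are polynomials, hence analytic at x = 0.
p(0) = 4,  q(0) = -4.
Indicial equation: r(r-1) + p(0) r + q(0) = 0, i.e. r^2 + (p(0) - 1) r + q(0) = 0, i.e. r^2 + 3 r - 4 = 0.
Discriminant: (3)^2 - 4(-4) = 25, so r = (-3 ± 5)/2.
Solving: r_1 = 1, r_2 = -4.

indicial: r^2 + 3 r - 4 = 0; roots r_1 = 1, r_2 = -4


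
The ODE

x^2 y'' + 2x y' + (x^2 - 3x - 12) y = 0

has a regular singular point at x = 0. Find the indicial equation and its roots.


Divide by x^2 to reach normal form y'' + P_1(x) y' + P_2(x) y = 0 with P_1(x) = 2/x and P_2(x) = 1 - 3/x - 12/x^2.
x = 0 is a singular point because the y'-coefficient 2/x has a pole at x = 0 and the y-coefficient 1 - 3/x - 12/x^2 has a pole at x = 0.
It is a regular singular point because x P_1(x) = p(x) = 2 and x^2 P_2(x) = q(x) = x^2 - 3x - 12 are polynomials, hence analytic at x = 0.
p(0) = 2,  q(0) = -12.
Indicial equation: r(r-1) + p(0) r + q(0) = 0, i.e. r^2 + (p(0) - 1) r + q(0) = 0, i.e. r^2 + 1 r - 12 = 0.
Discriminant: (1)^2 - 4(-12) = 49, so r = (-1 ± 7)/2.
Solving: r_1 = 3, r_2 = -4.

indicial: r^2 + 1 r - 12 = 0; roots r_1 = 3, r_2 = -4


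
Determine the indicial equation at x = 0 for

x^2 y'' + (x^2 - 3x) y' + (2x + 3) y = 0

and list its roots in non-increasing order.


Divide by x^2 to reach normal form y'' + P_1(x) y' + P_2(x) y = 0 with P_1(x) = 1 - 3/x and P_2(x) = 2/x + 3/x^2.
x = 0 is a singular point because the y'-coefficient 1 - 3/x has a pole at x = 0 and the y-coefficient 2/x + 3/x^2 has a pole at x = 0.
It is a regular singular point because x P_1(x) = p(x) = x - 3 and x^2 P_2(x) = q(x) = 2x + 3 are polynomials, hence analytic at x = 0.
p(0) = -3,  q(0) = 3.
Indicial equation: r(r-1) + p(0) r + q(0) = 0, i.e. r^2 + (p(0) - 1) r + q(0) = 0, i.e. r^2 - 4 r + 3 = 0.
Discriminant: (-4)^2 - 4(3) = 4, so r = (4 ± 2)/2.
Solving: r_1 = 3, r_2 = 1.

indicial: r^2 - 4 r + 3 = 0; roots r_1 = 3, r_2 = 1


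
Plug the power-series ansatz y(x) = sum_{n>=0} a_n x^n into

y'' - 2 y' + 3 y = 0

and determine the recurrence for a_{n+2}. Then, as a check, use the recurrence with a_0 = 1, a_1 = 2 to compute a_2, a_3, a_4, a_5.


Substitute y = sum_n a_n x^n.
y''(x) has coefficient (n+2)(n+1) a_{n+2} at x^n;
-2 y'(x) has coefficient -2 (n+1) a_{n+1} at x^n;
3 y(x) has coefficient 3 a_n at x^n.
Matching x^n: (n+2)(n+1) a_{n+2} - 2 (n+1) a_{n+1} + 3 a_n = 0.
Thus a_{n+2} = [2 (n+1) a_{n+1} - 3 a_n] / ((n+1)(n+2)).

Check with a_0 = 1, a_1 = 2 (apply the recurrence for n = 0, 1, 2, 3): a_0 = 1, a_1 = 2, a_2 = 1/2, a_3 = -2/3, a_4 = -11/24, a_5 = -1/12.

a_(n+2) = [2 (n+1) a_(n+1) - 3 a_n] / ((n+1)(n+2)); check: a_0 = 1, a_1 = 2, a_2 = 1/2, a_3 = -2/3, a_4 = -11/24, a_5 = -1/12


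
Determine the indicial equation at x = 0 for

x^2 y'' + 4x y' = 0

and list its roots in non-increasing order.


Divide by x^2 to reach normal form y'' + P_1(x) y' + P_2(x) y = 0 with P_1(x) = 4/x and P_2(x) = 0.
x = 0 is a singular point because the y'-coefficient 4/x has a pole at x = 0.
It is a regular singular point because x P_1(x) = p(x) = 4 and x^2 P_2(x) = q(x) = 0 are polynomials, hence analytic at x = 0.
p(0) = 4,  q(0) = 0.
Indicial equation: r(r-1) + p(0) r + q(0) = 0, i.e. r^2 + (p(0) - 1) r + q(0) = 0, i.e. r^2 + 3 r = 0.
Discriminant: (3)^2 - 4(0) = 9, so r = (-3 ± 3)/2.
Solving: r_1 = 0, r_2 = -3.

indicial: r^2 + 3 r = 0; roots r_1 = 0, r_2 = -3


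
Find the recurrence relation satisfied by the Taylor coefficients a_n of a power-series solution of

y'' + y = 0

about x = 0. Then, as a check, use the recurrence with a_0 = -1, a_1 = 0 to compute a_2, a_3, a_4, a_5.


Substitute y = sum_n a_n x^n into y'' + (const) y = 0.
y''(x) = sum_{n>=0} (n+2)(n+1) a_{n+2} x^n.
The ODE becomes sum_n [(n+2)(n+1) a_{n+2} + 1 a_n] x^n = 0.
Setting each coefficient to zero gives the recurrence:
  (n+2)(n+1) a_{n+2} + 1 a_n = 0,
  a_{n+2} = -1 / ((n+1)(n+2)) a_n.

Check with a_0 = -1, a_1 = 0 (apply the recurrence for n = 0, 1, 2, 3): a_0 = -1, a_1 = 0, a_2 = 1/2, a_3 = 0, a_4 = -1/24, a_5 = 0.

a_{n+2} = -1/((n+1)(n+2)) * a_n; check: a_0 = -1, a_1 = 0, a_2 = 1/2, a_3 = 0, a_4 = -1/24, a_5 = 0


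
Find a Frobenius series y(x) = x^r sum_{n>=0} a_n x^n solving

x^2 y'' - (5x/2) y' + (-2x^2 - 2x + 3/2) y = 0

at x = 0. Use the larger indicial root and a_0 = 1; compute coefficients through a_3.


Write in Frobenius form y'' + (p(x)/x) y' + (q(x)/x^2) y = 0:
  p(x) = -5/2,  q(x) = -2x^2 - 2x + 3/2.
Indicial equation: r(r-1) + (-5/2) r + (3/2) = 0 -> roots r_1 = 3, r_2 = 1/2.
Take r = r_1 = 3. Let y(x) = x^r sum_{n>=0} a_n x^n with a_0 = 1.
Substitute y = x^r sum a_n x^n and match x^{r+n}. The recurrence is
  D(n) a_n - 2 a_{n-1} - 2 a_{n-2} = 0,  where D(n) = (r+n)(r+n-1) + (-5/2)(r+n) + (3/2).
  a_n = [2 a_{n-1} + 2 a_{n-2}] / D(n).
Since the indicial polynomial factors as (r - r_1)(r - r_2), D(n) = (r_1 + n - r_1)(r_1 + n - r_2) = n(n + 5/2).
Evaluating step by step (a_0 = 1):
  n = 1: D(1) = 1(1 + 5/2) = 7/2; numerator = 2(1) = 2; a_1 = (2)/(7/2) = 4/7
  n = 2: D(2) = 2(2 + 5/2) = 9; numerator = 2(4/7) + 2(1) = 22/7; a_2 = (22/7)/(9) = 22/63
  n = 3: D(3) = 3(3 + 5/2) = 33/2; numerator = 2(22/63) + 2(4/7) = 116/63; a_3 = (116/63)/(33/2) = 232/2079

r = 3; a_0 = 1; a_1 = 4/7; a_2 = 22/63; a_3 = 232/2079


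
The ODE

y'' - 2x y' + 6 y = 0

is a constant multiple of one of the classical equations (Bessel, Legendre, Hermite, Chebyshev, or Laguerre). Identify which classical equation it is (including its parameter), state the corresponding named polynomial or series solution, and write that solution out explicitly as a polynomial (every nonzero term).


The equation is already in a standard form:  y'' - 2x y' + 6 y = 0.
This matches the Hermite equation y'' - 2x y' + 2n y = 0 with 2n = 6, so n = 3; the polynomial solution is H_3(x).
With y = sum_k a_k x^k, matching x^k gives (k+2)(k+1) a_{k+2} = 2(k - n) a_k = 2(k - 3) a_k. The right side vanishes at k = 3, so the series with the parity of 3 terminates at degree 3.
Standard normalization: leading coefficient of H_n is 2^n, so a_3 = 2^3 = 8. Work downward with a_k = (k+1)(k+2) a_{k+2} / (2(k - n)):
  a_1 = (2)(3)(8) / (2(1 - 3)) = 48/(-4) = -12
Hence H_3(x) = 8 x^3 - 12 x.

H_3(x); series = 8 x^3 - 12 x


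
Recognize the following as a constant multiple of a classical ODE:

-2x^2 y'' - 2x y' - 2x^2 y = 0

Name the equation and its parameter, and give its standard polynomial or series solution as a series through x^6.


All three coefficients share the factor -2; dividing through by -2 gives  x^2 y'' + x y' + x^2 y = 0.
This matches the Bessel equation x^2 y'' + x y' + (x^2 - nu^2) y = 0 with nu^2 = 0, so nu = 0; the solution bounded at x = 0 is J_0(x).
Frobenius at x = 0: indicial roots ±nu; for r = nu the recurrence k(k + 2nu) c_k = -c_{k-2} gives the standard series J_nu(x) = sum_{k>=0} (-1)^k / (k! (k+nu)!) (x/2)^(2k+nu). Evaluate the first 4 terms:
  k = 0: (-1)^0 / (0! * 0! * 2^0) x^0 = 1/(1*1*1) x^0 = (1) x^0
  k = 1: (-1)^1 / (1! * 1! * 2^2) x^2 = -1/(1*1*4) x^2 = (-1/4) x^2
  k = 2: (-1)^2 / (2! * 2! * 2^4) x^4 = 1/(2*2*16) x^4 = (1/64) x^4
  k = 3: (-1)^3 / (3! * 3! * 2^6) x^6 = -1/(6*6*64) x^6 = (-1/2304) x^6
Hence J_0(x) = -x^6/2304 + x^4/64 - x^2/4 + 1 + ....

J_0(x); series = -x^6/2304 + x^4/64 - x^2/4 + 1


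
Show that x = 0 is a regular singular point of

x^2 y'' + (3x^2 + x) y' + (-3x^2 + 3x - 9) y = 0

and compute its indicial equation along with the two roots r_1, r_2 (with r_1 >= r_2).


Divide by x^2 to reach normal form y'' + P_1(x) y' + P_2(x) y = 0 with P_1(x) = 3 + 1/x and P_2(x) = -3 + 3/x - 9/x^2.
x = 0 is a singular point because the y'-coefficient 3 + 1/x has a pole at x = 0 and the y-coefficient -3 + 3/x - 9/x^2 has a pole at x = 0.
It is a regular singular point because x P_1(x) = p(x) = 3x + 1 and x^2 P_2(x) = q(x) = -3x^2 + 3x - 9 are polynomials, hence analytic at x = 0.
p(0) = 1,  q(0) = -9.
Indicial equation: r(r-1) + p(0) r + q(0) = 0, i.e. r^2 + (p(0) - 1) r + q(0) = 0, i.e. r^2 - 9 = 0.
Discriminant: (0)^2 - 4(-9) = 36, so r = (0 ± 6)/2.
Solving: r_1 = 3, r_2 = -3.

indicial: r^2 - 9 = 0; roots r_1 = 3, r_2 = -3


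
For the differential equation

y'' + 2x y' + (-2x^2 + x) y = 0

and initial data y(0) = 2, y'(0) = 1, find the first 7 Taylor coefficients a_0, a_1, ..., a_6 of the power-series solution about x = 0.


Ansatz: y(x) = sum_{n>=0} a_n x^n, so y'(x) = sum_{n>=1} n a_n x^(n-1) and y''(x) = sum_{n>=2} n(n-1) a_n x^(n-2).
Substitute into P(x) y'' + Q(x) y' + R(x) y = 0 with P(x) = 1, Q(x) = 2x, R(x) = -2x^2 + x, and match powers of x.
Initial conditions: a_0 = 2, a_1 = 1.
Setting the coefficient of each power of x to zero and solving order by order (substituting the coefficients already found):
  x^0: 2 a_2 = 0  ->  a_2 = 0
  x^1: 6 a_3 + 2 a_1 + a_0 = 0  ->  6 a_3 = -2 a_1 - a_0 = -4  ->  a_3 = -2/3
  x^2: 12 a_4 + 4 a_2 + a_1 - 2 a_0 = 0  ->  12 a_4 = -4 a_2 - a_1 + 2 a_0 = 3  ->  a_4 = 1/4
  x^3: 20 a_5 + 6 a_3 + a_2 - 2 a_1 = 0  ->  20 a_5 = -6 a_3 - a_2 + 2 a_1 = 6  ->  a_5 = 3/10
  x^4: 30 a_6 + 8 a_4 + a_3 - 2 a_2 = 0  ->  30 a_6 = -8 a_4 - a_3 + 2 a_2 = -4/3  ->  a_6 = -2/45
Truncated series: y(x) = 2 + x - (2/3) x^3 + (1/4) x^4 + (3/10) x^5 - (2/45) x^6 + O(x^7).

a_0 = 2; a_1 = 1; a_2 = 0; a_3 = -2/3; a_4 = 1/4; a_5 = 3/10; a_6 = -2/45


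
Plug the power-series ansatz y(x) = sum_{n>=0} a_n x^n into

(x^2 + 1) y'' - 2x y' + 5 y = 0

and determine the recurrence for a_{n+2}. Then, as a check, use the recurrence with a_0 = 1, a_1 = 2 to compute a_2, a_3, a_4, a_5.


Substitute y = sum_n a_n x^n.
(1 + 1 x^2) y'' contributes (n+2)(n+1) a_{n+2} + n(n-1) a_n at x^n.
-2 x y'(x) contributes -2 n a_n at x^n.
5 y(x) contributes 5 a_n at x^n.
Matching x^n: (n+2)(n+1) a_{n+2} + (n(n-1) - 2 n + 5) a_n = 0.
Thus a_{n+2} = (-n(n-1) + 2 n - 5) / ((n+1)(n+2)) * a_n.

Check with a_0 = 1, a_1 = 2 (apply the recurrence for n = 0, 1, 2, 3): a_0 = 1, a_1 = 2, a_2 = -5/2, a_3 = -1, a_4 = 5/8, a_5 = 1/4.

a_(n+2) = (-n(n-1) + 2 n - 5) / ((n+1)(n+2)) * a_n; check: a_0 = 1, a_1 = 2, a_2 = -5/2, a_3 = -1, a_4 = 5/8, a_5 = 1/4


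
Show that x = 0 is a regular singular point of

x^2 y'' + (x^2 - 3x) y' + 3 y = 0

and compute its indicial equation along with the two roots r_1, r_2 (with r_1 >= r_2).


Divide by x^2 to reach normal form y'' + P_1(x) y' + P_2(x) y = 0 with P_1(x) = 1 - 3/x and P_2(x) = 3/x^2.
x = 0 is a singular point because the y'-coefficient 1 - 3/x has a pole at x = 0 and the y-coefficient 3/x^2 has a pole at x = 0.
It is a regular singular point because x P_1(x) = p(x) = x - 3 and x^2 P_2(x) = q(x) = 3 are polynomials, hence analytic at x = 0.
p(0) = -3,  q(0) = 3.
Indicial equation: r(r-1) + p(0) r + q(0) = 0, i.e. r^2 + (p(0) - 1) r + q(0) = 0, i.e. r^2 - 4 r + 3 = 0.
Discriminant: (-4)^2 - 4(3) = 4, so r = (4 ± 2)/2.
Solving: r_1 = 3, r_2 = 1.

indicial: r^2 - 4 r + 3 = 0; roots r_1 = 3, r_2 = 1


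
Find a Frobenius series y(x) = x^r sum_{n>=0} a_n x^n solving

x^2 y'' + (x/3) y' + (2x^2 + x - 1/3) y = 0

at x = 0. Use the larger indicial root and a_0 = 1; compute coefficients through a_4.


Write in Frobenius form y'' + (p(x)/x) y' + (q(x)/x^2) y = 0:
  p(x) = 1/3,  q(x) = 2x^2 + x - 1/3.
Indicial equation: r(r-1) + (1/3) r + (-1/3) = 0 -> roots r_1 = 1, r_2 = -1/3.
Take r = r_1 = 1. Let y(x) = x^r sum_{n>=0} a_n x^n with a_0 = 1.
Substitute y = x^r sum a_n x^n and match x^{r+n}. The recurrence is
  D(n) a_n + 1 a_{n-1} + 2 a_{n-2} = 0,  where D(n) = (r+n)(r+n-1) + (1/3)(r+n) + (-1/3).
  a_n = [-1 a_{n-1} - 2 a_{n-2}] / D(n).
Since the indicial polynomial factors as (r - r_1)(r - r_2), D(n) = (r_1 + n - r_1)(r_1 + n - r_2) = n(n + 4/3).
Evaluating step by step (a_0 = 1):
  n = 1: D(1) = 1(1 + 4/3) = 7/3; numerator = -1(1) = -1; a_1 = (-1)/(7/3) = -3/7
  n = 2: D(2) = 2(2 + 4/3) = 20/3; numerator = -1(-3/7) - 2(1) = -11/7; a_2 = (-11/7)/(20/3) = -33/140
  n = 3: D(3) = 3(3 + 4/3) = 13; numerator = -1(-33/140) - 2(-3/7) = 153/140; a_3 = (153/140)/(13) = 153/1820
  n = 4: D(4) = 4(4 + 4/3) = 64/3; numerator = -1(153/1820) - 2(-33/140) = 141/364; a_4 = (141/364)/(64/3) = 423/23296

r = 1; a_0 = 1; a_1 = -3/7; a_2 = -33/140; a_3 = 153/1820; a_4 = 423/23296


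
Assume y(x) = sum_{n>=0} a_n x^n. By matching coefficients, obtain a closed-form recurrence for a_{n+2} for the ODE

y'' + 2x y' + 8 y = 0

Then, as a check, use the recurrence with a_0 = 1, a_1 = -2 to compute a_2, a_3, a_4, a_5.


Substitute y = sum_n a_n x^n.
y''(x) has coefficient (n+2)(n+1) a_{n+2} at x^n;
2 x y'(x) has coefficient 2 n a_n at x^n (shift);
8 y(x) has coefficient 8 a_n at x^n.
Matching x^n: (n+2)(n+1) a_{n+2} + (2n + 8) a_n = 0.
Thus a_{n+2} = (-2n - 8) / ((n+1)(n+2)) * a_n.

Check with a_0 = 1, a_1 = -2 (apply the recurrence for n = 0, 1, 2, 3): a_0 = 1, a_1 = -2, a_2 = -4, a_3 = 10/3, a_4 = 4, a_5 = -7/3.

a_(n+2) = (-2n - 8) / ((n+1)(n+2)) * a_n; check: a_0 = 1, a_1 = -2, a_2 = -4, a_3 = 10/3, a_4 = 4, a_5 = -7/3
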